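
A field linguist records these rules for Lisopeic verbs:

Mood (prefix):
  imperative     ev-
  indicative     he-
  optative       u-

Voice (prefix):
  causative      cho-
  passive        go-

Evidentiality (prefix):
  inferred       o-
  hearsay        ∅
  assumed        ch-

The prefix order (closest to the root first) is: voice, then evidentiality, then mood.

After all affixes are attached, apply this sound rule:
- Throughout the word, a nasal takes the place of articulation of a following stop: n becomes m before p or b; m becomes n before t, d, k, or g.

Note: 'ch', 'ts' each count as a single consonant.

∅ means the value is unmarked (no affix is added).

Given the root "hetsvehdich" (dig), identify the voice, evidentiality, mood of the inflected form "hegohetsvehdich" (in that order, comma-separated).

passive, hearsay, indicative

Segment: he-go-hetsvehdich.
voice: go- → passive.
evidentiality: ∅ → hearsay.
mood: he- → indicative.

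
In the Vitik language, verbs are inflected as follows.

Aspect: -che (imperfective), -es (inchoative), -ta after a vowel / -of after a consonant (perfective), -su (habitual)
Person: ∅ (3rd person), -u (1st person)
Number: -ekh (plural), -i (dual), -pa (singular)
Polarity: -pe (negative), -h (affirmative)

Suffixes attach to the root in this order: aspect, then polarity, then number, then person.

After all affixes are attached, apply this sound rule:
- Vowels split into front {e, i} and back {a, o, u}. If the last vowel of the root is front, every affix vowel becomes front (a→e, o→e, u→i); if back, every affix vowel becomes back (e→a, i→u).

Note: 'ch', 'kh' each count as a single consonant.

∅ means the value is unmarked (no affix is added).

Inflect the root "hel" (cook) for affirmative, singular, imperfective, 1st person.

Attach aspect imperfective -che → helche.
Attach polarity affirmative -h → helcheh.
Attach number singular -pa → helchehpa.
Attach person 1st person -u → helchehpau.
Apply vowel harmony: helchehpau → helchehpei.

helchehpei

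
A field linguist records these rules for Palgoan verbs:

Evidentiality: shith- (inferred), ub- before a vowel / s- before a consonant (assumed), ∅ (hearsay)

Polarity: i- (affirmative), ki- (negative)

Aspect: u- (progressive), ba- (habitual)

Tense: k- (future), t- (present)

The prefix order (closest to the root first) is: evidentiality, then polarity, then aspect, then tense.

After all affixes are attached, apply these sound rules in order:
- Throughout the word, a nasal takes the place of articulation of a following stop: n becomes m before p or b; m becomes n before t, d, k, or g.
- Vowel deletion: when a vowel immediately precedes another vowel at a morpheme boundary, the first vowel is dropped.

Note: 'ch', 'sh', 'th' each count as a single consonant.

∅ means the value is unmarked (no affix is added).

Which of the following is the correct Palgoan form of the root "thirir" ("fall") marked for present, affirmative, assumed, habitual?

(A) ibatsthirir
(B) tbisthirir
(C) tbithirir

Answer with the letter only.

B

Attach evidentiality assumed s- (before consonant 'th') → sthirir.
Attach polarity affirmative i- → isthirir.
Attach aspect habitual ba- → baisthirir.
Attach tense present t- → tbaisthirir.
Nasal assimilation: no change.
Apply vowel deletion: tbaisthirir → tbisthirir.
So the correct form is tbisthirir, option (B).
(A) ibatsthirir is wrong: it has the affixes in the wrong order.
(C) tbithirir is wrong: it uses hearsay instead of assumed for evidentiality.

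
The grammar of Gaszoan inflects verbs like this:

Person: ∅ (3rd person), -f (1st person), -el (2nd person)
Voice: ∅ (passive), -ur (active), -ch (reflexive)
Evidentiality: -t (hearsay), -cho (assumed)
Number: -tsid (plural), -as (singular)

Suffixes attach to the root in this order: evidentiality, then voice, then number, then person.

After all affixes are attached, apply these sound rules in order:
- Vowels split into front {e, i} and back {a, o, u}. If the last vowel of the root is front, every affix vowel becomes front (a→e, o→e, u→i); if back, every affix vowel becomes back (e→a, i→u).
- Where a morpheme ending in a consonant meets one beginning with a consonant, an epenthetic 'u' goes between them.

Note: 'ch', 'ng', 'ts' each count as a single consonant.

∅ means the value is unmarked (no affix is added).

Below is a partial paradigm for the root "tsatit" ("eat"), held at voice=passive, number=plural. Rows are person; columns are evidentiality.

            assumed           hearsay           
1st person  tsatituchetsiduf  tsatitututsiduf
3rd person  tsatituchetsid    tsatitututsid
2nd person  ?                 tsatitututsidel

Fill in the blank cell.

Attach evidentiality assumed -cho → tsatitcho.
voice = passive: zero marking, form stays tsatitcho.
Attach number plural -tsid → tsatitchotsid.
Attach person 2nd person -el → tsatitchotsidel.
Apply vowel harmony: tsatitchotsidel → tsatitchetsidel.
Apply epenthesis: tsatitchetsidel → tsatituchetsidel.

tsatituchetsidel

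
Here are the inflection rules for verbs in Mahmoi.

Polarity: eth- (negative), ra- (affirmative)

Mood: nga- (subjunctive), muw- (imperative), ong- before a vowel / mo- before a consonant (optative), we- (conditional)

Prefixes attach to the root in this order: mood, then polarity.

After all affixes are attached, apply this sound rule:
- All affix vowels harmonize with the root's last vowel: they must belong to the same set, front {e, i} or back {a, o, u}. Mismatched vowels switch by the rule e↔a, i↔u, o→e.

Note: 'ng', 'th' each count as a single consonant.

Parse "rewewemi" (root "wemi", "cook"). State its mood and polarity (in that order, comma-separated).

conditional, affirmative

Segment: ra-we-wemi.
mood: we- → conditional.
polarity: ra- → affirmative.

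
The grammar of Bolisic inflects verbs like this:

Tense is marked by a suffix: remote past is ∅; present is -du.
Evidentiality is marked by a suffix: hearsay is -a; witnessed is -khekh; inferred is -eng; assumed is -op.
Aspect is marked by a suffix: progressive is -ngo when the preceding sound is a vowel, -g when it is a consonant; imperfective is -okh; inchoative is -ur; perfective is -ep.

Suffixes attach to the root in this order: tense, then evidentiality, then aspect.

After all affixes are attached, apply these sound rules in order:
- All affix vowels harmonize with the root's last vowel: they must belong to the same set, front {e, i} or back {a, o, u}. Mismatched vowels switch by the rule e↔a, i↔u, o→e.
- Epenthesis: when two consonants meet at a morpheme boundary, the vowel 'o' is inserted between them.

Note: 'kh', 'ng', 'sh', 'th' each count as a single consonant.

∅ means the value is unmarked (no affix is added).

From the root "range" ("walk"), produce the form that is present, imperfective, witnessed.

rangedikhekhekh

Attach tense present -du → rangedu.
Attach evidentiality witnessed -khekh → rangedukhekh.
Attach aspect imperfective -okh → rangedukhekhokh.
Apply vowel harmony: rangedukhekhokh → rangedikhekhekh.
Epenthesis: no change.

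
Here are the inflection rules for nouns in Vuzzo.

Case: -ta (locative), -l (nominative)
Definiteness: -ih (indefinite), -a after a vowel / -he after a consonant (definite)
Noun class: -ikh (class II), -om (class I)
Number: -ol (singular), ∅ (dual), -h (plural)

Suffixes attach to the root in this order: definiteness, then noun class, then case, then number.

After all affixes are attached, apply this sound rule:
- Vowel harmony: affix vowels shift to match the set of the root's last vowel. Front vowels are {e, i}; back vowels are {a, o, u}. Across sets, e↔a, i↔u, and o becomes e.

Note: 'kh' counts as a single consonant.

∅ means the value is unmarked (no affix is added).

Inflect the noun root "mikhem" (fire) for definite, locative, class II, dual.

mikhemheikhte

Attach definiteness definite -he (after consonant 'm') → mikhemhe.
Attach noun class class II -ikh → mikhemheikh.
Attach case locative -ta → mikhemheikhta.
number = dual: zero marking, form stays mikhemheikhta.
Apply vowel harmony: mikhemheikhta → mikhemheikhte.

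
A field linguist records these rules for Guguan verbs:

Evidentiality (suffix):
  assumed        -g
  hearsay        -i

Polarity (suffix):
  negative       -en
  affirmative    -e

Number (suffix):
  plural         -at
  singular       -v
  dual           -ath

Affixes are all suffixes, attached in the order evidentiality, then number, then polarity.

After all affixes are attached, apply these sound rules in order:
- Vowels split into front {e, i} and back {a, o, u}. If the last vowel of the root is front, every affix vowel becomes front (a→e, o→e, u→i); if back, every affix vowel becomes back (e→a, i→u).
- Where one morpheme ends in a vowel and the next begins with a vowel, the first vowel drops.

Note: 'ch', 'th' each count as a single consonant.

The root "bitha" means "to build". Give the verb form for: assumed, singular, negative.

bithagvan

Attach evidentiality assumed -g → bithag.
Attach number singular -v → bithagv.
Attach polarity negative -en → bithagven.
Apply vowel harmony: bithagven → bithagvan.
Vowel deletion: no change.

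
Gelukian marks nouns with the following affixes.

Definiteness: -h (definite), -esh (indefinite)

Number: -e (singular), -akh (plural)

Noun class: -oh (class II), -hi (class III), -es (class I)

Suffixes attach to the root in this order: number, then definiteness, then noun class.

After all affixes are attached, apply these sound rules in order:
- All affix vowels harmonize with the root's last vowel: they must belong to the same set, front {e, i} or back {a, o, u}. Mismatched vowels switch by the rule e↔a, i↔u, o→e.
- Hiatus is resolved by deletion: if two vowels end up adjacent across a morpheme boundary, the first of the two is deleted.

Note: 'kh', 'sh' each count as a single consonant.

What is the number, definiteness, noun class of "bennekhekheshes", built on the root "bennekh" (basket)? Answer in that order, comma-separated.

Segment: bennekh-akh-esh-es.
number: -akh → plural.
definiteness: -esh → indefinite.
noun class: -es → class I.

plural, indefinite, class I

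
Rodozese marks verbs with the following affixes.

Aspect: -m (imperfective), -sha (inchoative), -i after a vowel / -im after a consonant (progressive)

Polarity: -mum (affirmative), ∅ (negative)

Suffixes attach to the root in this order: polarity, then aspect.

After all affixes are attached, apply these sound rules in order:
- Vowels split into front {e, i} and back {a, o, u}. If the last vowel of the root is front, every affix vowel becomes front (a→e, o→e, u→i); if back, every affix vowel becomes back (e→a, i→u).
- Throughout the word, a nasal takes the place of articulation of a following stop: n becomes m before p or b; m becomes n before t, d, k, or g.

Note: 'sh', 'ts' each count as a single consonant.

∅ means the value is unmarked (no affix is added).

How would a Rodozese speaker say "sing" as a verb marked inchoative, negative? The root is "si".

polarity = negative: zero marking, form stays si.
Attach aspect inchoative -sha → sisha.
Apply vowel harmony: sisha → sishe.
Nasal assimilation: no change.

sishe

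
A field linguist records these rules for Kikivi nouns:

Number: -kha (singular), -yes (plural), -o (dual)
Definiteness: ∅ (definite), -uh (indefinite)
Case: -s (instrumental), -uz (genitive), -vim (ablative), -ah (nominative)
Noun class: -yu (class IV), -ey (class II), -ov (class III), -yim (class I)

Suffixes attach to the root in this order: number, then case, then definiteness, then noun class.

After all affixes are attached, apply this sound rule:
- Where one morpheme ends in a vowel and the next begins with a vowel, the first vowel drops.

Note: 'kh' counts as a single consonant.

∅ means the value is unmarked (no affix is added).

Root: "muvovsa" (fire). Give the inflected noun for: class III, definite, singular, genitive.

Attach number singular -kha → muvovsakha.
Attach case genitive -uz → muvovsakhauz.
definiteness = definite: zero marking, form stays muvovsakhauz.
Attach noun class class III -ov → muvovsakhauzov.
Apply vowel deletion: muvovsakhauzov → muvovsakhuzov.

muvovsakhuzov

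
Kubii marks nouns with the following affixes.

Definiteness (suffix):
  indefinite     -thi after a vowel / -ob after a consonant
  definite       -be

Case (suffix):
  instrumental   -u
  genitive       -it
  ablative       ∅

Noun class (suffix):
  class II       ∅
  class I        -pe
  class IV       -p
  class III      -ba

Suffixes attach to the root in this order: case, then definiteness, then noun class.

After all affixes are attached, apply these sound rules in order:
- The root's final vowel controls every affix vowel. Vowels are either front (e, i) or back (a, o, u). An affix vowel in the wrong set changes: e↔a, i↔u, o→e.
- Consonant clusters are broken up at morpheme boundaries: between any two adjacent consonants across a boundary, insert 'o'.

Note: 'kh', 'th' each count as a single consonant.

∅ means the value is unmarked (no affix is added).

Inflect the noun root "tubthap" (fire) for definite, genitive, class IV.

tubthaputobap

Attach case genitive -it → tubthapit.
Attach definiteness definite -be → tubthapitbe.
Attach noun class class IV -p → tubthapitbep.
Apply vowel harmony: tubthapitbep → tubthaputbap.
Apply epenthesis: tubthaputbap → tubthaputobap.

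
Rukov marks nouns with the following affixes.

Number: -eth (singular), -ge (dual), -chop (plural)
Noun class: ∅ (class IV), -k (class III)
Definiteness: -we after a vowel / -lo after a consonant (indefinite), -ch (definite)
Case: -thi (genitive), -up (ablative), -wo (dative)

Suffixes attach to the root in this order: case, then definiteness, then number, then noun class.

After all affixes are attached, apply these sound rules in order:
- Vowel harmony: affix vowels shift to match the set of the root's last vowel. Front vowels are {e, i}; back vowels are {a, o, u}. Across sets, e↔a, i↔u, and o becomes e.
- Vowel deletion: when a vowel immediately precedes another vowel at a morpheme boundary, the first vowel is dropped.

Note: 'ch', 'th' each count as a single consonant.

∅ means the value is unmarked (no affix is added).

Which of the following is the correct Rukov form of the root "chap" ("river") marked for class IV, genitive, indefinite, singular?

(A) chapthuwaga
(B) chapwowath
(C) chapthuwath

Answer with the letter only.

Attach case genitive -thi → chapthi.
Attach definiteness indefinite -we (after vowel 'i') → chapthiwe.
Attach number singular -eth → chapthiweeth.
noun class = class IV: zero marking, form stays chapthiweeth.
Apply vowel harmony: chapthiweeth → chapthuwaath.
Apply vowel deletion: chapthuwaath → chapthuwath.
So the correct form is chapthuwath, option (C).
(A) chapthuwaga is wrong: it uses dual instead of singular for number.
(B) chapwowath is wrong: it uses dative instead of genitive for case.

C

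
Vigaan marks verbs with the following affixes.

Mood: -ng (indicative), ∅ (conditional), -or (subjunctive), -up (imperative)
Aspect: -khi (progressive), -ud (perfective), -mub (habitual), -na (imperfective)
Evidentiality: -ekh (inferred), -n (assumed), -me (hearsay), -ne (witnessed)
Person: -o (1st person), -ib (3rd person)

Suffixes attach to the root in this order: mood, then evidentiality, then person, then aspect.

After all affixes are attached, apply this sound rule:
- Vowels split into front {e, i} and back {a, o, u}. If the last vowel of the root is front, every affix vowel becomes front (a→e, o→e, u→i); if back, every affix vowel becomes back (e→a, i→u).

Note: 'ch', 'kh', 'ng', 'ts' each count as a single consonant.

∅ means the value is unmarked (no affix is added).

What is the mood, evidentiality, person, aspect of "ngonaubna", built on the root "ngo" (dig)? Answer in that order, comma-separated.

conditional, witnessed, 3rd person, imperfective

Segment: ngo-ne-ib-na.
mood: ∅ → conditional.
evidentiality: -ne → witnessed.
person: -ib → 3rd person.
aspect: -na → imperfective.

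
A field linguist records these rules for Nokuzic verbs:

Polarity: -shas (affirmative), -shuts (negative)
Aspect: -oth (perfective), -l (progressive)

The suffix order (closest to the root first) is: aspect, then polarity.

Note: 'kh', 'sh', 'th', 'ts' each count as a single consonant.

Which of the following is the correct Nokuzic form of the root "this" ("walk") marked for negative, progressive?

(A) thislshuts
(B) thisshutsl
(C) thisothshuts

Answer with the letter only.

Attach aspect progressive -l → thisl.
Attach polarity negative -shuts → thislshuts.
So the correct form is thislshuts, option (A).
(C) thisothshuts is wrong: it uses perfective instead of progressive for aspect.
(B) thisshutsl is wrong: it has the affixes in the wrong order.

A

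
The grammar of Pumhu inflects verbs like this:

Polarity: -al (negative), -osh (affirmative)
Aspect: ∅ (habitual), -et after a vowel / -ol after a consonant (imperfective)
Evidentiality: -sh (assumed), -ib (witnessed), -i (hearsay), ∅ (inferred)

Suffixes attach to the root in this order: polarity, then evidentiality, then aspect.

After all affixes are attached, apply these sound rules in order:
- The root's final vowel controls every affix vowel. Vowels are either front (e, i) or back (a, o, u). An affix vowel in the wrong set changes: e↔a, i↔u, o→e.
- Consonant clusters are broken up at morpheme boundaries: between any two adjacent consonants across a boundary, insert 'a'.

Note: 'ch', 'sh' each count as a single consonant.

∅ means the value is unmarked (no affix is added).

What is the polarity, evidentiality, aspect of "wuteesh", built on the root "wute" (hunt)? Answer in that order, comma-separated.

affirmative, inferred, habitual

Segment: wute-osh.
polarity: -osh → affirmative.
evidentiality: ∅ → inferred.
aspect: ∅ → habitual.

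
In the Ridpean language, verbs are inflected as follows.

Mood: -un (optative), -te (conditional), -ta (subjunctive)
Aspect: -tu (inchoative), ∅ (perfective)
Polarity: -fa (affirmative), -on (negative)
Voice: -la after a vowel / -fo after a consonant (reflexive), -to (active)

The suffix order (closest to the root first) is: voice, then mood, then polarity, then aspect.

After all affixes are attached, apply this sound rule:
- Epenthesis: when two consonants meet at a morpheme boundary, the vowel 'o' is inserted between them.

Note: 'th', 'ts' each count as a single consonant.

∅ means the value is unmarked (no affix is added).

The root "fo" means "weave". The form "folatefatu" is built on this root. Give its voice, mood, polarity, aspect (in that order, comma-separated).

reflexive, conditional, affirmative, inchoative

Segment: fo-la-te-fa-tu.
voice: -la/fo → reflexive.
mood: -te → conditional.
polarity: -fa → affirmative.
aspect: -tu → inchoative.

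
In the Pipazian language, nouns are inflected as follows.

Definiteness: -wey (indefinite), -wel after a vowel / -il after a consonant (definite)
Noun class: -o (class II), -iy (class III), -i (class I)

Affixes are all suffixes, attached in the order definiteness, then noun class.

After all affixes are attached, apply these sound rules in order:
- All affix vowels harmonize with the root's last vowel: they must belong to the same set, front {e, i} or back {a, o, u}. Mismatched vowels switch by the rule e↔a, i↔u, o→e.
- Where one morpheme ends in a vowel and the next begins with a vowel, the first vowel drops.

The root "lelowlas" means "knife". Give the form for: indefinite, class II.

Attach definiteness indefinite -wey → lelowlaswey.
Attach noun class class II -o → lelowlasweyo.
Apply vowel harmony: lelowlasweyo → lelowlaswayo.
Vowel deletion: no change.

lelowlaswayo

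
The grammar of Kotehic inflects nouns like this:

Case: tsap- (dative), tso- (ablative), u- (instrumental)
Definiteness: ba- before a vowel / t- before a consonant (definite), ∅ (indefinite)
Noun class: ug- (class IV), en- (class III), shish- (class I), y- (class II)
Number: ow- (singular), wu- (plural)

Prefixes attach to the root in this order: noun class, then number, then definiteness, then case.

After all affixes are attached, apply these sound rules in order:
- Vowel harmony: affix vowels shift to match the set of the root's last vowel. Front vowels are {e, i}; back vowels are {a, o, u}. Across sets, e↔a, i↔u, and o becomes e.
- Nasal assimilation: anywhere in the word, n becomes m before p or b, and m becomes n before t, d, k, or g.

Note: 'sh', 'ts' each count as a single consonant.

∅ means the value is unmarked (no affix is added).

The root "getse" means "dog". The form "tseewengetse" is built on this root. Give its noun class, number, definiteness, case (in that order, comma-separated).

class III, singular, indefinite, ablative

Segment: tso-ow-en-getse.
noun class: en- → class III.
number: ow- → singular.
definiteness: ∅ → indefinite.
case: tso- → ablative.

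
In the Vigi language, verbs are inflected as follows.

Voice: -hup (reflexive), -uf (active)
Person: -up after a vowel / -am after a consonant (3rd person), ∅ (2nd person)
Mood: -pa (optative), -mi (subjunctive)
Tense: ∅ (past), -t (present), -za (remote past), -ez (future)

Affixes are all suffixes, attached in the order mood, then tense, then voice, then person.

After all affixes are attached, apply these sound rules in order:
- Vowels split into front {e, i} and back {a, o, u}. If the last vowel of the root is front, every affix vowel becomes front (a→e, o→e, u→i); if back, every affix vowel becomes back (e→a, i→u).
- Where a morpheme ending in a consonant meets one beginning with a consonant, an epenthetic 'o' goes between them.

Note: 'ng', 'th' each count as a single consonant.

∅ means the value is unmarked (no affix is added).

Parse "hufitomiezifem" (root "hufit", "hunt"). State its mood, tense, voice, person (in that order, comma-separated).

Segment: hufit-mi-ez-uf-am.
mood: -mi → subjunctive.
tense: -ez → future.
voice: -uf → active.
person: -up/am → 3rd person.

subjunctive, future, active, 3rd person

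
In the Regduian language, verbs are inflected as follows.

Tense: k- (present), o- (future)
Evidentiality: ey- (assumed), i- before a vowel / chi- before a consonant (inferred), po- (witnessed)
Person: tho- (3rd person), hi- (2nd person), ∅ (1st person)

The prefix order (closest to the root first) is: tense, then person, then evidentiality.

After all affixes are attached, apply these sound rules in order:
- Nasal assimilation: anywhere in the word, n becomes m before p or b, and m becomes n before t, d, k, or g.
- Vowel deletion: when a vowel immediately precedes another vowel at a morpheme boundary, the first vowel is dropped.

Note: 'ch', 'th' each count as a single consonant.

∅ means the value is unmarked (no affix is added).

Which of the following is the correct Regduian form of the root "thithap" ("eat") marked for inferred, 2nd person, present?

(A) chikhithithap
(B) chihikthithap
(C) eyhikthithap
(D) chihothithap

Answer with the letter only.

Attach tense present k- → kthithap.
Attach person 2nd person hi- → hikthithap.
Attach evidentiality inferred chi- (before consonant 'h') → chihikthithap.
Nasal assimilation: no change.
Vowel deletion: no change.
So the correct form is chihikthithap, option (B).
(C) eyhikthithap is wrong: it uses assumed instead of inferred for evidentiality.
(A) chikhithithap is wrong: it has the affixes in the wrong order.
(D) chihothithap is wrong: it uses future instead of present for tense.

B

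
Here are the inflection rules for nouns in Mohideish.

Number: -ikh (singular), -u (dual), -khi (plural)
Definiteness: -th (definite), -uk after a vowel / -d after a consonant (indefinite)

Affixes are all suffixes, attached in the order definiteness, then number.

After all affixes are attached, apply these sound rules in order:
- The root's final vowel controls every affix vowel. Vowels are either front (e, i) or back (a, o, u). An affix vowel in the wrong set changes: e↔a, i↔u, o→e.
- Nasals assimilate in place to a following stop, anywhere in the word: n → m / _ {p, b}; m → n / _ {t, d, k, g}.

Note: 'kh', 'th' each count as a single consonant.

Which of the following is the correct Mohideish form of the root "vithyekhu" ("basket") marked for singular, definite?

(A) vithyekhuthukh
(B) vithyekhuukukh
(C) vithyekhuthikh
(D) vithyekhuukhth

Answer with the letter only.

A

Attach definiteness definite -th → vithyekhuth.
Attach number singular -ikh → vithyekhuthikh.
Apply vowel harmony: vithyekhuthikh → vithyekhuthukh.
Nasal assimilation: no change.
So the correct form is vithyekhuthukh, option (A).
(C) vithyekhuthikh is wrong: it fails to apply the sound rule(s).
(D) vithyekhuukhth is wrong: it has the affixes in the wrong order.
(B) vithyekhuukukh is wrong: it uses indefinite instead of definite for definiteness.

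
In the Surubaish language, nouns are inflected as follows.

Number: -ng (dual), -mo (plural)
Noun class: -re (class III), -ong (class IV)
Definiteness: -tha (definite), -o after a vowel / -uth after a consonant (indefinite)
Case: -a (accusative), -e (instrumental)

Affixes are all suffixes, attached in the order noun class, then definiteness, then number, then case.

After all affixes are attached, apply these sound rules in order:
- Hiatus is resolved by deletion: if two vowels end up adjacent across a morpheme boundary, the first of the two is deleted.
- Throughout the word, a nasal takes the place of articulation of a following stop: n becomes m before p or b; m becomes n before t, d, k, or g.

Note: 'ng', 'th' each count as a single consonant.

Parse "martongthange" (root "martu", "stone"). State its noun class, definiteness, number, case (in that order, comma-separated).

class IV, definite, dual, instrumental

Segment: martu-ong-tha-ng-e.
noun class: -ong → class IV.
definiteness: -tha → definite.
number: -ng → dual.
case: -e → instrumental.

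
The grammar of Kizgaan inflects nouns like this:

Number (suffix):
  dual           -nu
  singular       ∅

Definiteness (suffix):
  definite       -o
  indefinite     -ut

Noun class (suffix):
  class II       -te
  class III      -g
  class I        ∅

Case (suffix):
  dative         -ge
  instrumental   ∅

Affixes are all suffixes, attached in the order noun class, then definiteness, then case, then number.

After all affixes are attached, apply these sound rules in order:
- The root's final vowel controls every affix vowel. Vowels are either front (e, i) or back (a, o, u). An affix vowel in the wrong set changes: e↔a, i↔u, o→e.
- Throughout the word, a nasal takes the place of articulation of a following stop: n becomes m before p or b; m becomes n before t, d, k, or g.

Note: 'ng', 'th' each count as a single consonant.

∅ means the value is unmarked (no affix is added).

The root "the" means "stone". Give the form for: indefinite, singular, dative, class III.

Attach noun class class III -g → theg.
Attach definiteness indefinite -ut → thegut.
Attach case dative -ge → thegutge.
number = singular: zero marking, form stays thegutge.
Apply vowel harmony: thegutge → thegitge.
Nasal assimilation: no change.

thegitge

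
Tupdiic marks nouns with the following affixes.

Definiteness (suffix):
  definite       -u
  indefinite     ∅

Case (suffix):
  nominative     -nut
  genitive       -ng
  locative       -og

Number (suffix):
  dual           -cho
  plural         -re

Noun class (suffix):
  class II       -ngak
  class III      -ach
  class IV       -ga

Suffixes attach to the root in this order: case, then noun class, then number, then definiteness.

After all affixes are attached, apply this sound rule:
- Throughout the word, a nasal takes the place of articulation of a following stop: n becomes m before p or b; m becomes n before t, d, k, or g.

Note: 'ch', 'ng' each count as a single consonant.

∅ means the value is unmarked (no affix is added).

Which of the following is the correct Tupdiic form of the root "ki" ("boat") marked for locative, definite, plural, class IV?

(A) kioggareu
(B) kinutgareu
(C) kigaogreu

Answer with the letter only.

A

Attach case locative -og → kiog.
Attach noun class class IV -ga → kiogga.
Attach number plural -re → kioggare.
Attach definiteness definite -u → kioggareu.
Nasal assimilation: no change.
So the correct form is kioggareu, option (A).
(C) kigaogreu is wrong: it has the affixes in the wrong order.
(B) kinutgareu is wrong: it uses nominative instead of locative for case.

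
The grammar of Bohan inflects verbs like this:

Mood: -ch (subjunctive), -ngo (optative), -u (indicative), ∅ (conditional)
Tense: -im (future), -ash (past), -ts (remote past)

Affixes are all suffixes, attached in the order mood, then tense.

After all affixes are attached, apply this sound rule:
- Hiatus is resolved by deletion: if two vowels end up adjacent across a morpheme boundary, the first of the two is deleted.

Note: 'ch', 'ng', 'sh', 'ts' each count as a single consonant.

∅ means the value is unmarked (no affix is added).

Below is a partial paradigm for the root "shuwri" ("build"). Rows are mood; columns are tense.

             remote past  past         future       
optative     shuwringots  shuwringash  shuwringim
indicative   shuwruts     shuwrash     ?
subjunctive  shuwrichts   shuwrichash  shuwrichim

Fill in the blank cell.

Attach mood indicative -u → shuwriu.
Attach tense future -im → shuwriuim.
Apply vowel deletion: shuwriuim → shuwrim.

shuwrim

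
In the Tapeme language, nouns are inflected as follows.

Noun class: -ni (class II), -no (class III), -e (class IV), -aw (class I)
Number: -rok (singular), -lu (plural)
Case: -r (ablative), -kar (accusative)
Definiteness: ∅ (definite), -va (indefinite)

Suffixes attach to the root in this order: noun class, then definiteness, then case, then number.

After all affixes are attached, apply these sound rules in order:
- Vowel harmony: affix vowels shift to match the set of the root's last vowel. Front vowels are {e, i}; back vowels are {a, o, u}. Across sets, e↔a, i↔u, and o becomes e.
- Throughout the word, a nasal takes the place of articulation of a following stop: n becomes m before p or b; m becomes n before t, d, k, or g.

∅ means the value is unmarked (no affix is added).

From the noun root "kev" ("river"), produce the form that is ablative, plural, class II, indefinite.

Attach noun class class II -ni → kevni.
Attach definiteness indefinite -va → kevniva.
Attach case ablative -r → kevnivar.
Attach number plural -lu → kevnivarlu.
Apply vowel harmony: kevnivarlu → kevniverli.
Nasal assimilation: no change.

kevniverli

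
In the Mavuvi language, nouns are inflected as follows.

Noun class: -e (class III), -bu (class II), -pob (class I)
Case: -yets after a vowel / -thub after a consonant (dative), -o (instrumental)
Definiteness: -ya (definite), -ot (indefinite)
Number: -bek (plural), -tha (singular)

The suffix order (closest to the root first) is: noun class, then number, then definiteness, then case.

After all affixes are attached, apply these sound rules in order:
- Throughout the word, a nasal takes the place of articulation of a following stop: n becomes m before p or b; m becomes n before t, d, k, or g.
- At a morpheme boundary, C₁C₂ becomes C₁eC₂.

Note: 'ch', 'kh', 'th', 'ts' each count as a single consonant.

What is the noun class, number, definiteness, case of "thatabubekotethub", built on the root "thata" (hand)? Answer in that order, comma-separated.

Segment: thata-bu-bek-ot-thub.
noun class: -bu → class II.
number: -bek → plural.
definiteness: -ot → indefinite.
case: -yets/thub → dative.

class II, plural, indefinite, dative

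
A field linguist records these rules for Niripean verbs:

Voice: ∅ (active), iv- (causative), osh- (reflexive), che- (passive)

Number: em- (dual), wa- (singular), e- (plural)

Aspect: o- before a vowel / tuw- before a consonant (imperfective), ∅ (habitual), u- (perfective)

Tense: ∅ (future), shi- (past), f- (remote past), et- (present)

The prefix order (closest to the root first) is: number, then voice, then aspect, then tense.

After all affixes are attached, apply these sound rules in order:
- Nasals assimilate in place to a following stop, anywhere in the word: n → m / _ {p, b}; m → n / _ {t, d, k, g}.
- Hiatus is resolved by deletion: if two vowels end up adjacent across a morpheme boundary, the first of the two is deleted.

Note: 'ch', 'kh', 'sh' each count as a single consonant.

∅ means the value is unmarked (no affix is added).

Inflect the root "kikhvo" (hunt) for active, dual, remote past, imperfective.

fenkikhvo

Attach number dual em- → emkikhvo.
voice = active: zero marking, form stays emkikhvo.
Attach aspect imperfective o- (before vowel 'e') → oemkikhvo.
Attach tense remote past f- → foemkikhvo.
Apply nasal assimilation: foemkikhvo → foenkikhvo.
Apply vowel deletion: foenkikhvo → fenkikhvo.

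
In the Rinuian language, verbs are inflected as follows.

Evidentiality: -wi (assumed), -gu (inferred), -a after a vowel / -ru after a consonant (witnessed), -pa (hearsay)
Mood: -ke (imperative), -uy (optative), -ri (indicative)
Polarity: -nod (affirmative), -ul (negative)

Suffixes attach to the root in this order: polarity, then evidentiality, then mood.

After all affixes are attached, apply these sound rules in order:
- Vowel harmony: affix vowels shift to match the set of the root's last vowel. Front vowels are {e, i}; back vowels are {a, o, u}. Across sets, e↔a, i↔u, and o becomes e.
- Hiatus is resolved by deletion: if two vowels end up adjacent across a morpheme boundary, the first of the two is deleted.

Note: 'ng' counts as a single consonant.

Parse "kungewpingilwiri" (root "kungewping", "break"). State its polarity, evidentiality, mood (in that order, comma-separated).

negative, assumed, indicative

Segment: kungewping-ul-wi-ri.
polarity: -ul → negative.
evidentiality: -wi → assumed.
mood: -ri → indicative.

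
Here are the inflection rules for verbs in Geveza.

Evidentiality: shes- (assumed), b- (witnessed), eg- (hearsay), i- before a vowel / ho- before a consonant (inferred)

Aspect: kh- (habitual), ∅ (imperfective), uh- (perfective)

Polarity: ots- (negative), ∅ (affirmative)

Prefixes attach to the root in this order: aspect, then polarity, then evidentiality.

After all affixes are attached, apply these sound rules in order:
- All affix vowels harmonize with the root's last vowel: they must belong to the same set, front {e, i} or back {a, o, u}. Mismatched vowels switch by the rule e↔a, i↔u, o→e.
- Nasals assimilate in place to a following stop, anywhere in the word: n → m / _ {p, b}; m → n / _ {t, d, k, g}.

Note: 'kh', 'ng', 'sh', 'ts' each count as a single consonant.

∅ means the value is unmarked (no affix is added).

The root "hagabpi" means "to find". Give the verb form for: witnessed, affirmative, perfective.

Attach aspect perfective uh- → uhhagabpi.
polarity = affirmative: zero marking, form stays uhhagabpi.
Attach evidentiality witnessed b- → buhhagabpi.
Apply vowel harmony: buhhagabpi → bihhagabpi.
Nasal assimilation: no change.

bihhagabpi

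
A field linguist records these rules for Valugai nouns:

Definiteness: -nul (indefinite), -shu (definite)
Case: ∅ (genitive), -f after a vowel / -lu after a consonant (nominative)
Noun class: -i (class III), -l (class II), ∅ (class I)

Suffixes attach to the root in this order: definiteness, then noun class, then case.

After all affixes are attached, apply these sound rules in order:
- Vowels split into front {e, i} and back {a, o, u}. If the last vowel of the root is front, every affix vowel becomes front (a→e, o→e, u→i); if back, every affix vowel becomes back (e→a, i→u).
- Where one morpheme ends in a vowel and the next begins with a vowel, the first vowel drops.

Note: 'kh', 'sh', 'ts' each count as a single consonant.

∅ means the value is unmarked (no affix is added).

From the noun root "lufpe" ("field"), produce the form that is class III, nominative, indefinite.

Attach definiteness indefinite -nul → lufpenul.
Attach noun class class III -i → lufpenuli.
Attach case nominative -f (after vowel 'i') → lufpenulif.
Apply vowel harmony: lufpenulif → lufpenilif.
Vowel deletion: no change.

lufpenilif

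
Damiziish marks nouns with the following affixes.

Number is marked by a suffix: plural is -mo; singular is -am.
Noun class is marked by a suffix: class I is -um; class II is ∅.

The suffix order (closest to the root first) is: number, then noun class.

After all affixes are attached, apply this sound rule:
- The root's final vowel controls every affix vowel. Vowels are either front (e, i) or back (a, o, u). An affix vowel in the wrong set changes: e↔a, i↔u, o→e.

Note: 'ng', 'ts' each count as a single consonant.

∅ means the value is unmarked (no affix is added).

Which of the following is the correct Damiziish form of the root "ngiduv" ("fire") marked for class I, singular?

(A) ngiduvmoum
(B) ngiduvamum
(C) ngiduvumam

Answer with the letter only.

Attach number singular -am → ngiduvam.
Attach noun class class I -um → ngiduvamum.
Vowel harmony: no change.
So the correct form is ngiduvamum, option (B).
(C) ngiduvumam is wrong: it has the affixes in the wrong order.
(A) ngiduvmoum is wrong: it uses plural instead of singular for number.

B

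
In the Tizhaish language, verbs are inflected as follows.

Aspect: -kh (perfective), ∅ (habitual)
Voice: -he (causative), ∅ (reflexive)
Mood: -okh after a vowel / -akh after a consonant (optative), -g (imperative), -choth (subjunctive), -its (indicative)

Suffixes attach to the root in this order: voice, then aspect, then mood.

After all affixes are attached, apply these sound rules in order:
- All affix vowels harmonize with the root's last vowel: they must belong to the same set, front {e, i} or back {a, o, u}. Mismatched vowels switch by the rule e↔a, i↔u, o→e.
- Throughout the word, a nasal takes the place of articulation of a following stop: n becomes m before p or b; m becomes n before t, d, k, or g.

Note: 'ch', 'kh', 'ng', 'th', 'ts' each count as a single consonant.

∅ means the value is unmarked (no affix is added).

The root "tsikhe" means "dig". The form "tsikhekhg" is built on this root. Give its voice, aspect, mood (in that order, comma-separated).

reflexive, perfective, imperative

Segment: tsikhe-kh-g.
voice: ∅ → reflexive.
aspect: -kh → perfective.
mood: -g → imperative.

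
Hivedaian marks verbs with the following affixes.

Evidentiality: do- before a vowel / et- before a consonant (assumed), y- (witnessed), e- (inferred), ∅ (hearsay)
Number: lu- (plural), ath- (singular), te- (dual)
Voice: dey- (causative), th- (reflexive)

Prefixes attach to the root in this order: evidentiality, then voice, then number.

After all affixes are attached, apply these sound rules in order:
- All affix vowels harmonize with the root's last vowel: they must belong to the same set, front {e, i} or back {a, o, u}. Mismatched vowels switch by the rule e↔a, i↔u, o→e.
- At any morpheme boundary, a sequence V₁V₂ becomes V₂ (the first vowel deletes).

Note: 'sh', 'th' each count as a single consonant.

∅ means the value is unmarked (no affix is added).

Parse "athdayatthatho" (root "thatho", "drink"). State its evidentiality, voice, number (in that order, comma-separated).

assumed, causative, singular

Segment: ath-dey-et-thatho.
evidentiality: do/et- → assumed.
voice: dey- → causative.
number: ath- → singular.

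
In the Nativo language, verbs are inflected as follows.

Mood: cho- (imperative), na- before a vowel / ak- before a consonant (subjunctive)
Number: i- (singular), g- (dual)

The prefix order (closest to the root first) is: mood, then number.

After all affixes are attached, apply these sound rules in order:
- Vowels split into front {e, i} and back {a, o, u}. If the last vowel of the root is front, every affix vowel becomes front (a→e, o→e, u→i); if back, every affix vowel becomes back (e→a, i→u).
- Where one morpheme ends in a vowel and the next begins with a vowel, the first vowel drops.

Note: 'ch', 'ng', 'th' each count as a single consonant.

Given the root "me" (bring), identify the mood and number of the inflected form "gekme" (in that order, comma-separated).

subjunctive, dual

Segment: g-ak-me.
mood: na/ak- → subjunctive.
number: g- → dual.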